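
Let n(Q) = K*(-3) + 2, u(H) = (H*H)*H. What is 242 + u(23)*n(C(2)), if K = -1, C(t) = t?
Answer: 61077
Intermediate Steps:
u(H) = H**3 (u(H) = H**2*H = H**3)
n(Q) = 5 (n(Q) = -1*(-3) + 2 = 3 + 2 = 5)
242 + u(23)*n(C(2)) = 242 + 23**3*5 = 242 + 12167*5 = 242 + 60835 = 61077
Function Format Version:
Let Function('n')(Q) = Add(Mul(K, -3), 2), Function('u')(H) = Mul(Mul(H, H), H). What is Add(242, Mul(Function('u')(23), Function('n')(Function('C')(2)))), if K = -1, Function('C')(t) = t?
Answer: 61077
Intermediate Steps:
Function('u')(H) = Pow(H, 3) (Function('u')(H) = Mul(Pow(H, 2), H) = Pow(H, 3))
Function('n')(Q) = 5 (Function('n')(Q) = Add(Mul(-1, -3), 2) = Add(3, 2) = 5)
Add(242, Mul(Function('u')(23), Function('n')(Function('C')(2)))) = Add(242, Mul(Pow(23, 3), 5)) = Add(242, Mul(12167, 5)) = Add(242, 60835) = 61077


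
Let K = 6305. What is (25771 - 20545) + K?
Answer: 11531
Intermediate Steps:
(25771 - 20545) + K = (25771 - 20545) + 6305 = 5226 + 6305 = 11531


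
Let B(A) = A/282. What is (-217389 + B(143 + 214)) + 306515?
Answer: 8377963/94 ≈ 89127.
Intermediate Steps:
B(A) = A/282 (B(A) = A*(1/282) = A/282)
(-217389 + B(143 + 214)) + 306515 = (-217389 + (143 + 214)/282) + 306515 = (-217389 + (1/282)*357) + 306515 = (-217389 + 119/94) + 306515 = -20434447/94 + 306515 = 8377963/94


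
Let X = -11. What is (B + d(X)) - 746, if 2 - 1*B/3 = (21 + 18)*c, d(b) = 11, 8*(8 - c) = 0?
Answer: -1665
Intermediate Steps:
c = 8 (c = 8 - ⅛*0 = 8 + 0 = 8)
B = -930 (B = 6 - 3*(21 + 18)*8 = 6 - 117*8 = 6 - 3*312 = 6 - 936 = -930)
(B + d(X)) - 746 = (-930 + 11) - 746 = -919 - 746 = -1665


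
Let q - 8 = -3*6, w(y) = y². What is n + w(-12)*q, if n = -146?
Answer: -1586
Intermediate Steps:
q = -10 (q = 8 - 3*6 = 8 - 18 = -10)
n + w(-12)*q = -146 + (-12)²*(-10) = -146 + 144*(-10) = -146 - 1440 = -1586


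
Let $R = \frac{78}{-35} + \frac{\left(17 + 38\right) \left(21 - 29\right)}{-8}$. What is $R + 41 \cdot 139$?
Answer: $\frac{201312}{35} \approx 5751.8$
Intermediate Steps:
$R = \frac{1847}{35}$ ($R = 78 \left(- \frac{1}{35}\right) + 55 \left(-8\right) \left(- \frac{1}{8}\right) = - \frac{78}{35} - -55 = - \frac{78}{35} + 55 = \frac{1847}{35} \approx 52.771$)
$R + 41 \cdot 139 = \frac{1847}{35} + 41 \cdot 139 = \frac{1847}{35} + 5699 = \frac{201312}{35}$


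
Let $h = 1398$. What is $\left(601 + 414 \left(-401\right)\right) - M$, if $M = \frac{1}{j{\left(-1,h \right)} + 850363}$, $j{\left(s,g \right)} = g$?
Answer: $- \frac{140892342294}{851761} \approx -1.6541 \cdot 10^{5}$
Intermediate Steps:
$M = \frac{1}{851761}$ ($M = \frac{1}{1398 + 850363} = \frac{1}{851761} \approx 1.174 \cdot 10^{-6}$)
$\left(601 + 414 \left(-401\right)\right) - M = \left(601 + 414 \left(-401\right)\right) - \frac{1}{851761} = \left(601 - 166014\right) - \frac{1}{851761} = -165413 - \frac{1}{851761} = - \frac{140892342294}{851761}$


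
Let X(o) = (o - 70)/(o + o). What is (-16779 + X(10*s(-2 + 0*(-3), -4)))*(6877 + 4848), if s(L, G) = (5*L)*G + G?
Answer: -14164491775/72 ≈ -1.9673e+8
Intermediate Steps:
s(L, G) = G + 5*G*L (s(L, G) = 5*G*L + G = G + 5*G*L)
X(o) = (-70 + o)/(2*o) (X(o) = (-70 + o)/((2*o)) = (-70 + o)*(1/(2*o)) = (-70 + o)/(2*o))
(-16779 + X(10*s(-2 + 0*(-3), -4)))*(6877 + 4848) = (-16779 + (-70 + 10*(-4*(1 + 5*(-2 + 0*(-3)))))/(2*((10*(-4*(1 + 5*(-2 + 0*(-3))))))))*(6877 + 4848) = (-16779 + (-70 + 10*(-4*(1 + 5*(-2 + 0))))/(2*((10*(-4*(1 + 5*(-2 + 0)))))))*11725 = (-16779 + (-70 + 10*(-4*(1 + 5*(-2))))/(2*((10*(-4*(1 + 5*(-2)))))))*11725 = (-16779 + (-70 + 10*(-4*(1 - 10)))/(2*((10*(-4*(1 - 10))))))*11725 = (-16779 + (-70 + 10*(-4*(-9)))/(2*((10*(-4*(-9))))))*11725 = (-16779 + (-70 + 10*36)/(2*((10*36))))*11725 = (-16779 + (1/2)*(-70 + 360)/360)*11725 = (-16779 + (1/2)*(1/360)*290)*11725 = (-16779 + 29/72)*11725 = -1208059/72*11725 = -14164491775/72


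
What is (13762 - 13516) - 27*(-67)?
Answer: 2055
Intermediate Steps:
(13762 - 13516) - 27*(-67) = 246 + 1809 = 2055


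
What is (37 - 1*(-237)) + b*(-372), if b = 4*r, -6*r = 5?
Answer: 1514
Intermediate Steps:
r = -5/6 (r = -1/6*5 = -5/6 ≈ -0.83333)
b = -10/3 (b = 4*(-5/6) = -10/3 ≈ -3.3333)
(37 - 1*(-237)) + b*(-372) = (37 - 1*(-237)) - 10/3*(-372) = (37 + 237) + 1240 = 274 + 1240 = 1514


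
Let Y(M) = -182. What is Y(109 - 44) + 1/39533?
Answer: -7195005/39533 ≈ -182.00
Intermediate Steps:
Y(109 - 44) + 1/39533 = -182 + 1/39533 = -7195005/39533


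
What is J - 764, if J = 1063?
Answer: 299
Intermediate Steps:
J - 764 = 1063 - 764 = 299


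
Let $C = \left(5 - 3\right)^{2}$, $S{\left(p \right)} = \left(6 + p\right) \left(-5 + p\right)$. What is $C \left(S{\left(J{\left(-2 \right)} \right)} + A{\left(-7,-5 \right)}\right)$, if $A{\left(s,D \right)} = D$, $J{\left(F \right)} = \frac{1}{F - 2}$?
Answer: $- \frac{563}{4} \approx -140.75$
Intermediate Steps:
$J{\left(F \right)} = \frac{1}{-2 + F}$
$S{\left(p \right)} = \left(-5 + p\right) \left(6 + p\right)$
$C = 4$ ($C = 2^{2} = 4$)
$C \left(S{\left(J{\left(-2 \right)} \right)} + A{\left(-7,-5 \right)}\right) = 4 \left(\left(-30 + \frac{1}{-2 - 2} + \left(\frac{1}{-2 - 2}\right)^{2}\right) - 5\right) = 4 \left(\left(-30 + \frac{1}{-4} + \left(\frac{1}{-4}\right)^{2}\right) - 5\right) = 4 \left(\left(-30 - \frac{1}{4} + \left(- \frac{1}{4}\right)^{2}\right) - 5\right) = 4 \left(\left(-30 - \frac{1}{4} + \frac{1}{16}\right) - 5\right) = 4 \left(- \frac{483}{16} - 5\right) = 4 \left(- \frac{563}{16}\right) = - \frac{563}{4}$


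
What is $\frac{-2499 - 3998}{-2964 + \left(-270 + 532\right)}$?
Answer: $\frac{6497}{2702} \approx 2.4045$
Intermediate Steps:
$\frac{-2499 - 3998}{-2964 + \left(-270 + 532\right)} = - \frac{6497}{-2964 + 262} = - \frac{6497}{-2702} = \left(-6497\right) \left(- \frac{1}{2702}\right) = \frac{6497}{2702}$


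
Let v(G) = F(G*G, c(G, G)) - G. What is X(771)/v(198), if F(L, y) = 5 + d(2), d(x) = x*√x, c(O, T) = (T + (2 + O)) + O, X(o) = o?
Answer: -148803/37241 - 1542*√2/37241 ≈ -4.0542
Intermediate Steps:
c(O, T) = 2 + T + 2*O (c(O, T) = (2 + O + T) + O = 2 + T + 2*O)
d(x) = x^(3/2)
F(L, y) = 5 + 2*√2 (F(L, y) = 5 + 2^(3/2) = 5 + 2*√2)
v(G) = 5 - G + 2*√2 (v(G) = (5 + 2*√2) - G = 5 - G + 2*√2)
X(771)/v(198) = 771/(5 - 1*198 + 2*√2) = 771/(5 - 198 + 2*√2) = 771/(-193 + 2*√2)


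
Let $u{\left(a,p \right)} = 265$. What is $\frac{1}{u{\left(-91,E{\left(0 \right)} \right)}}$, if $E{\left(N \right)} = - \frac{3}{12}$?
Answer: $\frac{1}{265} \approx 0.0037736$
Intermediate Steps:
$E{\left(N \right)} = - \frac{1}{4}$ ($E{\left(N \right)} = \left(-3\right) \frac{1}{12} = - \frac{1}{4}$)
$\frac{1}{u{\left(-91,E{\left(0 \right)} \right)}} = \frac{1}{265}$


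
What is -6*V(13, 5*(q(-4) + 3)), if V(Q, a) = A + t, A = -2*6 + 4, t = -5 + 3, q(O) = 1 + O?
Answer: 60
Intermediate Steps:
t = -2
A = -8 (A = -12 + 4 = -8)
V(Q, a) = -10 (V(Q, a) = -8 - 2 = -10)
-6*V(13, 5*(q(-4) + 3)) = -6*(-10) = 60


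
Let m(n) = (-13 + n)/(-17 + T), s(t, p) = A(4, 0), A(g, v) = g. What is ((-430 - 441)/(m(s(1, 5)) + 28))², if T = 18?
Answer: 758641/361 ≈ 2101.5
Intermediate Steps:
s(t, p) = 4
m(n) = -13 + n (m(n) = (-13 + n)/(-17 + 18) = (-13 + n)/1 = (-13 + n)*1 = -13 + n)
((-430 - 441)/(m(s(1, 5)) + 28))² = ((-430 - 441)/((-13 + 4) + 28))² = (-871/(-9 + 28))² = (-871/19)² = 758641/361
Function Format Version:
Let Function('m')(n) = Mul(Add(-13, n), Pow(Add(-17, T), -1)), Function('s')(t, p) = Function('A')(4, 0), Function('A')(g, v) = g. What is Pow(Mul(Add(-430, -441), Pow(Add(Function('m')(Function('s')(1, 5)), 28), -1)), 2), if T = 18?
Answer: Rational(758641, 361) ≈ 2101.5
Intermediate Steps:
Function('s')(t, p) = 4
Function('m')(n) = Add(-13, n) (Function('m')(n) = Mul(Add(-13, n), Pow(Add(-17, 18), -1)) = Mul(Add(-13, n), Pow(1, -1)) = Mul(Add(-13, n), 1) = Add(-13, n))
Pow(Mul(Add(-430, -441), Pow(Add(Function('m')(Function('s')(1, 5)), 28), -1)), 2) = Pow(Mul(Add(-430, -441), Pow(Add(Add(-13, 4), 28), -1)), 2) = Pow(Mul(-871, Pow(Add(-9, 28), -1)), 2) = Pow(Mul(-871, Pow(19, -1)), 2) = Pow(Mul(-871, Rational(1, 19)), 2) = Pow(Rational(-871, 19), 2) = Rational(758641, 361)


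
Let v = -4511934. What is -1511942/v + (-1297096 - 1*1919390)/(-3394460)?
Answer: 4911199796311/3828894871410 ≈ 1.2827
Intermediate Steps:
-1511942/v + (-1297096 - 1*1919390)/(-3394460) = -1511942/(-4511934) + (-1297096 - 1*1919390)/(-3394460) = -1511942*(-1/4511934) + (-1297096 - 1919390)*(-1/3394460) = 755971/2255967 - 3216486*(-1/3394460) = 755971/2255967 + 1608243/1697230 = 4911199796311/3828894871410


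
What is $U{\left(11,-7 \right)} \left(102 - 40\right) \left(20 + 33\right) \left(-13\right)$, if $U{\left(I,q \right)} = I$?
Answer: $-469898$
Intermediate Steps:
$U{\left(11,-7 \right)} \left(102 - 40\right) \left(20 + 33\right) \left(-13\right) = 11 \left(102 - 40\right) \left(20 + 33\right) \left(-13\right) = 11 \cdot 62 \cdot 53 \left(-13\right) = 11 \cdot 3286 \left(-13\right) = 36146 \left(-13\right) = -469898$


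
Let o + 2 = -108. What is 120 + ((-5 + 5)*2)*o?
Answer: 120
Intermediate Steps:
o = -110 (o = -2 - 108 = -110)
120 + ((-5 + 5)*2)*o = 120 + ((-5 + 5)*2)*(-110) = 120 + (0*2)*(-110) = 120 + 0*(-110) = 120 + 0 = 120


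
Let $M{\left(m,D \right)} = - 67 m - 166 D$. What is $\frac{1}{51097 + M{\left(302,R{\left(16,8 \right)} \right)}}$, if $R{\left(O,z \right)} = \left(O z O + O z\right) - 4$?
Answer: $- \frac{1}{329689} \approx -3.0332 \cdot 10^{-6}$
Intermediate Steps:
$R{\left(O,z \right)} = -4 + O z + z O^{2}$ ($R{\left(O,z \right)} = \left(z O^{2} + O z\right) - 4 = \left(O z + z O^{2}\right) - 4 = -4 + O z + z O^{2}$)
$M{\left(m,D \right)} = - 166 D - 67 m$
$\frac{1}{51097 + M{\left(302,R{\left(16,8 \right)} \right)}} = \frac{1}{51097 - \left(20234 + 166 \left(-4 + 16 \cdot 8 + 8 \cdot 16^{2}\right)\right)} = \frac{1}{51097 - \left(20234 + 166 \left(-4 + 128 + 8 \cdot 256\right)\right)} = \frac{1}{51097 - \left(20234 + 166 \left(-4 + 128 + 2048\right)\right)} = \frac{1}{51097 - 380786} = \frac{1}{-329689} = - \frac{1}{329689}$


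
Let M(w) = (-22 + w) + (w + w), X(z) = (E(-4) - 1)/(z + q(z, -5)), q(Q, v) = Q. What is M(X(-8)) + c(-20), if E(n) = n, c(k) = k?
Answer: -657/16 ≈ -41.063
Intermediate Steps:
X(z) = -5/(2*z) (X(z) = (-4 - 1)/(z + z) = -5*1/(2*z) = -5/(2*z))
M(w) = -22 + 3*w (M(w) = (-22 + w) + 2*w = -22 + 3*w)
M(X(-8)) + c(-20) = (-22 + 3*(-5/2/(-8))) - 20 = (-22 + 3*(-5/2*(-⅛))) - 20 = (-22 + 3*(5/16)) - 20 = (-22 + 15/16) - 20 = -337/16 - 20 = -657/16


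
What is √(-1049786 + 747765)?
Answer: I*√302021 ≈ 549.56*I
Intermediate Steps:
√(-1049786 + 747765) = √(-302021) = I*√302021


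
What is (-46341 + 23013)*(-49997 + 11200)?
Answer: 905056416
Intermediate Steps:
(-46341 + 23013)*(-49997 + 11200) = -23328*(-38797) = 905056416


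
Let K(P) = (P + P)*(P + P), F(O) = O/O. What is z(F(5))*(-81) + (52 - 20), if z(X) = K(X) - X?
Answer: -211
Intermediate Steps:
F(O) = 1
K(P) = 4*P² (K(P) = (2*P)*(2*P) = 4*P²)
z(X) = -X + 4*X² (z(X) = 4*X² - X = -X + 4*X²)
z(F(5))*(-81) + (52 - 20) = (1*(-1 + 4*1))*(-81) + (52 - 20) = (1*(-1 + 4))*(-81) + 32 = (1*3)*(-81) + 32 = 3*(-81) + 32 = -243 + 32 = -211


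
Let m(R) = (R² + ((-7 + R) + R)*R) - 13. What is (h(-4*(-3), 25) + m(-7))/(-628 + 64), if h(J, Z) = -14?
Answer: -169/564 ≈ -0.29965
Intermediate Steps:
m(R) = -13 + R² + R*(-7 + 2*R) (m(R) = (R² + (-7 + 2*R)*R) - 13 = (R² + R*(-7 + 2*R)) - 13 = -13 + R² + R*(-7 + 2*R))
(h(-4*(-3), 25) + m(-7))/(-628 + 64) = (-14 + (-13 - 7*(-7) + 3*(-7)²))/(-628 + 64) = (-14 + (-13 + 49 + 3*49))/(-564) = (-14 + (-13 + 49 + 147))*(-1/564) = (-14 + 183)*(-1/564) = 169*(-1/564) = -169/564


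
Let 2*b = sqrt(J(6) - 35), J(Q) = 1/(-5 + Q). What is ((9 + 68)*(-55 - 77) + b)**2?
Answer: (20328 - I*sqrt(34))**2/4 ≈ 1.0331e+8 - 59266.0*I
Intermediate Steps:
b = I*sqrt(34)/2 (b = sqrt(1/(-5 + 6) - 35)/2 = sqrt(1/1 - 35)/2 = sqrt(1 - 35)/2 = sqrt(-34)/2 = (I*sqrt(34))/2 = I*sqrt(34)/2 ≈ 2.9155*I)
((9 + 68)*(-55 - 77) + b)**2 = ((9 + 68)*(-55 - 77) + I*sqrt(34)/2)**2 = (77*(-132) + I*sqrt(34)/2)**2 = (-10164 + I*sqrt(34)/2)**2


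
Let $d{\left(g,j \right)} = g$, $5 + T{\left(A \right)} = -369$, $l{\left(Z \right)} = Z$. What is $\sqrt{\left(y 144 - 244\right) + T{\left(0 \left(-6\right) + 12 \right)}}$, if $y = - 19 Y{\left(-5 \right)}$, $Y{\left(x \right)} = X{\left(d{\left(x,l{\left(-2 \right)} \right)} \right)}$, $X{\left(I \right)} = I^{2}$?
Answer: $i \sqrt{69018} \approx 262.71 i$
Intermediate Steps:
$T{\left(A \right)} = -374$ ($T{\left(A \right)} = -5 - 369 = -374$)
$Y{\left(x \right)} = x^{2}$
$y = -475$ ($y = - 19 \left(-5\right)^{2} = \left(-19\right) 25 = -475$)
$\sqrt{\left(y 144 - 244\right) + T{\left(0 \left(-6\right) + 12 \right)}} = \sqrt{\left(\left(-475\right) 144 - 244\right) - 374} = \sqrt{\left(-68400 - 244\right) - 374} = \sqrt{-68644 - 374} = \sqrt{-69018} = i \sqrt{69018}$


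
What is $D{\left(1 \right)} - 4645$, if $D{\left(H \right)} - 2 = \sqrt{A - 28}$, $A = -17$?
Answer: $-4643 + 3 i \sqrt{5} \approx -4643.0 + 6.7082 i$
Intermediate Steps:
$D{\left(H \right)} = 2 + 3 i \sqrt{5}$ ($D{\left(H \right)} = 2 + \sqrt{-17 - 28} = 2 + \sqrt{-45} = 2 + 3 i \sqrt{5}$)
$D{\left(1 \right)} - 4645 = \left(2 + 3 i \sqrt{5}\right) - 4645 = -4643 + 3 i \sqrt{5}$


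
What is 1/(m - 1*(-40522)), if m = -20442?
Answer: 1/20080 ≈ 4.9801e-5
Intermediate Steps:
1/(m - 1*(-40522)) = 1/(-20442 - 1*(-40522)) = 1/(-20442 + 40522) = 1/20080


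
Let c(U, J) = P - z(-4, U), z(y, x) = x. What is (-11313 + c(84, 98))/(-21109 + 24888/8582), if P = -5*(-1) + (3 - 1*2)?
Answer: 48878781/90566275 ≈ 0.53970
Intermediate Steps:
P = 6 (P = 5 + (3 - 2) = 5 + 1 = 6)
c(U, J) = 6 - U
(-11313 + c(84, 98))/(-21109 + 24888/8582) = (-11313 + (6 - 1*84))/(-21109 + 24888/8582) = (-11313 + (6 - 84))/(-21109 + 24888*(1/8582)) = (-11313 - 78)/(-21109 + 12444/4291) = -11391/(-90566275/4291) = -11391*(-4291/90566275) = 48878781/90566275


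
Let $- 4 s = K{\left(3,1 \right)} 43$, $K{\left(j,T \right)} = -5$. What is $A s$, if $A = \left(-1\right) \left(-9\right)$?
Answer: $\frac{1935}{4} \approx 483.75$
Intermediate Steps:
$A = 9$
$s = \frac{215}{4}$ ($s = - \frac{\left(-5\right) 43}{4} = \left(- \frac{1}{4}\right) \left(-215\right) = \frac{215}{4} \approx 53.75$)
$A s = 9 \cdot \frac{215}{4} = \frac{1935}{4}$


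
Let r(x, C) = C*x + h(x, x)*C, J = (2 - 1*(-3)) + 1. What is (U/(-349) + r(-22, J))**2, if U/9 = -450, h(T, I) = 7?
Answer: 748569600/121801 ≈ 6145.8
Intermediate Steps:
U = -4050 (U = 9*(-450) = -4050)
J = 6 (J = (2 + 3) + 1 = 5 + 1 = 6)
r(x, C) = 7*C + C*x (r(x, C) = C*x + 7*C = 7*C + C*x)
(U/(-349) + r(-22, J))**2 = (-4050/(-349) + 6*(7 - 22))**2 = (-4050*(-1/349) + 6*(-15))**2 = (4050/349 - 90)**2 = (-27360/349)**2 = 748569600/121801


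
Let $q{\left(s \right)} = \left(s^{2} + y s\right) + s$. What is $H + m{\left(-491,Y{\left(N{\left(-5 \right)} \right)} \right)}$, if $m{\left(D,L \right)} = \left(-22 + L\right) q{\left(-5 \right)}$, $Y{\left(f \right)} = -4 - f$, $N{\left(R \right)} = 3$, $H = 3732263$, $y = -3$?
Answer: $3731248$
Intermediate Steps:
$q{\left(s \right)} = s^{2} - 2 s$ ($q{\left(s \right)} = \left(s^{2} - 3 s\right) + s = s^{2} - 2 s$)
$m{\left(D,L \right)} = -770 + 35 L$ ($m{\left(D,L \right)} = \left(-22 + L\right) \left(- 5 \left(-2 - 5\right)\right) = \left(-22 + L\right) \left(\left(-5\right) \left(-7\right)\right) = \left(-22 + L\right) 35 = -770 + 35 L$)
$H + m{\left(-491,Y{\left(N{\left(-5 \right)} \right)} \right)} = 3732263 - \left(770 - 35 \left(-4 - 3\right)\right) = 3732263 + \left(-770 + 35 \left(-7\right)\right) = 3732263 - 1015 = 3731248$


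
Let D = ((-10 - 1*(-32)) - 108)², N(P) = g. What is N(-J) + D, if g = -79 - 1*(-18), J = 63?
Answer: 7335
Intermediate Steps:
g = -61 (g = -79 + 18 = -61)
N(P) = -61
D = 7396 (D = ((-10 + 32) - 108)² = (22 - 108)² = (-86)² = 7396)
N(-J) + D = -61 + 7396 = 7335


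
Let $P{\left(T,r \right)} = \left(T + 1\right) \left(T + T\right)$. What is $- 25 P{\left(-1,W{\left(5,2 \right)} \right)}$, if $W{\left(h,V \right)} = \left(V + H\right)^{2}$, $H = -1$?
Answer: $0$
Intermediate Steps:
$W{\left(h,V \right)} = \left(-1 + V\right)^{2}$ ($W{\left(h,V \right)} = \left(V - 1\right)^{2} = \left(-1 + V\right)^{2}$)
$P{\left(T,r \right)} = 2 T \left(1 + T\right)$ ($P{\left(T,r \right)} = \left(1 + T\right) 2 T = 2 T \left(1 + T\right)$)
$- 25 P{\left(-1,W{\left(5,2 \right)} \right)} = - 25 \cdot 2 \left(-1\right) \left(1 - 1\right) = - 25 \cdot 2 \left(-1\right) 0 = \left(-25\right) 0 = 0$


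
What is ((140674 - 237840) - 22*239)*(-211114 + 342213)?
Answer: -13427683976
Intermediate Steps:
((140674 - 237840) - 22*239)*(-211114 + 342213) = (-97166 - 5258)*131099 = -102424*131099 = -13427683976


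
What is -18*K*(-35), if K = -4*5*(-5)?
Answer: 63000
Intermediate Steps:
K = 100 (K = -20*(-5) = 100)
-18*K*(-35) = -18*100*(-35) = -1800*(-35) = 63000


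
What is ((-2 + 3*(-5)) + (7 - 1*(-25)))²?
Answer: 225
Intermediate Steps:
((-2 + 3*(-5)) + (7 - 1*(-25)))² = ((-2 - 15) + (7 + 25))² = (-17 + 32)² = 15² = 225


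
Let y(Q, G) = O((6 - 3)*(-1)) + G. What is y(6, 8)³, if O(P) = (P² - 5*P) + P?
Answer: 24389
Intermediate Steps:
O(P) = P² - 4*P
y(Q, G) = 21 + G (y(Q, G) = ((6 - 3)*(-1))*(-4 + (6 - 3)*(-1)) + G = (3*(-1))*(-4 + 3*(-1)) + G = -3*(-4 - 3) + G = -3*(-7) + G = 21 + G)
y(6, 8)³ = (21 + 8)³ = 29³ = 24389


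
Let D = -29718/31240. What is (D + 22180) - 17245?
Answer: 77069841/15620 ≈ 4934.0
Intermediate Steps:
D = -14859/15620 (D = -29718*1/31240 = -14859/15620 ≈ -0.95128)
(D + 22180) - 17245 = (-14859/15620 + 22180) - 17245 = 346436741/15620 - 17245 = 77069841/15620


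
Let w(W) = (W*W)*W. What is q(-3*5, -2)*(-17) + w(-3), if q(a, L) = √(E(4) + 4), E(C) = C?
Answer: -27 - 34*√2 ≈ -75.083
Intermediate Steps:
w(W) = W³ (w(W) = W²*W = W³)
q(a, L) = 2*√2 (q(a, L) = √(4 + 4) = √8 = 2*√2)
q(-3*5, -2)*(-17) + w(-3) = (2*√2)*(-17) + (-3)³ = -34*√2 - 27 = -27 - 34*√2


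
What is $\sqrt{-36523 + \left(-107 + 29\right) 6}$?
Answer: $i \sqrt{36991} \approx 192.33 i$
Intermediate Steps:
$\sqrt{-36523 + \left(-107 + 29\right) 6} = \sqrt{-36523 - 468} = \sqrt{-36991} = i \sqrt{36991}$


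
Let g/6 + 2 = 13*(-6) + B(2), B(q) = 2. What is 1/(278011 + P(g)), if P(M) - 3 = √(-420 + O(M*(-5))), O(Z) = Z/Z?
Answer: 278014/77291784615 - I*√419/77291784615 ≈ 3.5969e-6 - 2.6483e-10*I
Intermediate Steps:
O(Z) = 1
g = -468 (g = -12 + 6*(13*(-6) + 2) = -12 + 6*(-78 + 2) = -12 + 6*(-76) = -12 - 456 = -468)
P(M) = 3 + I*√419 (P(M) = 3 + √(-420 + 1) = 3 + √(-419) = 3 + I*√419)
1/(278011 + P(g)) = 1/(278011 + (3 + I*√419)) = 1/(278014 + I*√419)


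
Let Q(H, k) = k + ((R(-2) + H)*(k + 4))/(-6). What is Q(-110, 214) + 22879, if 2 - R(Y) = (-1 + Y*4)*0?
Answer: 27017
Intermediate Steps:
R(Y) = 2 (R(Y) = 2 - (-1 + Y*4)*0 = 2 - (-1 + 4*Y)*0 = 2 - 1*0 = 2 + 0 = 2)
Q(H, k) = k - (2 + H)*(4 + k)/6 (Q(H, k) = k + ((2 + H)*(k + 4))/(-6) = k + ((2 + H)*(4 + k))*(-⅙) = k - (2 + H)*(4 + k)/6)
Q(-110, 214) + 22879 = (-4/3 - ⅔*(-110) + (⅔)*214 - ⅙*(-110)*214) + 22879 = (-4/3 + 220/3 + 428/3 + 11770/3) + 22879 = 4138 + 22879 = 27017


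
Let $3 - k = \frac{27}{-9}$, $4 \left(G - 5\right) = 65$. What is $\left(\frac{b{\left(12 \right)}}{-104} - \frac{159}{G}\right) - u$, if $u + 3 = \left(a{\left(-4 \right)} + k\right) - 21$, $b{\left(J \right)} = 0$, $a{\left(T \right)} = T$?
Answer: $\frac{1234}{85} \approx 14.518$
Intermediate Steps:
$G = \frac{85}{4}$ ($G = 5 + \frac{1}{4} \cdot 65 = 5 + \frac{65}{4} = \frac{85}{4} \approx 21.25$)
$k = 6$ ($k = 3 - \frac{27}{-9} = 3 - 27 \left(- \frac{1}{9}\right) = 3 - -3 = 3 + 3 = 6$)
$u = -22$ ($u = -3 + \left(\left(-4 + 6\right) - 21\right) = -3 + \left(2 - 21\right) = -3 - 19 = -22$)
$\left(\frac{b{\left(12 \right)}}{-104} - \frac{159}{G}\right) - u = \left(\frac{0}{-104} - \frac{159}{\frac{85}{4}}\right) - -22 = \left(0 \left(- \frac{1}{104}\right) - \frac{636}{85}\right) + 22 = \left(0 - \frac{636}{85}\right) + 22 = - \frac{636}{85} + 22 = \frac{1234}{85}$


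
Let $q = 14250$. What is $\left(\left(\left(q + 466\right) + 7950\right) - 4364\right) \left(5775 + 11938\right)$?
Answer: $324183326$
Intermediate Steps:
$\left(\left(\left(q + 466\right) + 7950\right) - 4364\right) \left(5775 + 11938\right) = \left(\left(\left(14250 + 466\right) + 7950\right) - 4364\right) \left(5775 + 11938\right) = \left(\left(14716 + 7950\right) - 4364\right) 17713 = \left(22666 - 4364\right) 17713 = 18302 \cdot 17713 = 324183326$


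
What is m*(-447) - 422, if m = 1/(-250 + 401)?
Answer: -64169/151 ≈ -424.96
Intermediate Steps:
m = 1/151 ≈ 0.0066225
m*(-447) - 422 = (1/151)*(-447) - 422 = -447/151 - 422 = -64169/151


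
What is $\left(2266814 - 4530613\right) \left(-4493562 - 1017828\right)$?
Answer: $12476679170610$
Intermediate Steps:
$\left(2266814 - 4530613\right) \left(-4493562 - 1017828\right) = \left(-2263799\right) \left(-5511390\right) = 12476679170610$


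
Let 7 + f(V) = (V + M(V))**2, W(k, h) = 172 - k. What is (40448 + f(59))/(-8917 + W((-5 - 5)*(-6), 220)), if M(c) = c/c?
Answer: -44041/8805 ≈ -5.0018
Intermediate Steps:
M(c) = 1
f(V) = -7 + (1 + V)**2 (f(V) = -7 + (V + 1)**2 = -7 + (1 + V)**2)
(40448 + f(59))/(-8917 + W((-5 - 5)*(-6), 220)) = (40448 + (-7 + (1 + 59)**2))/(-8917 + (172 - (-5 - 5)*(-6))) = (40448 + (-7 + 60**2))/(-8917 + (172 - (-10)*(-6))) = (40448 + (-7 + 3600))/(-8917 + (172 - 1*60)) = (40448 + 3593)/(-8917 + (172 - 60)) = 44041/(-8917 + 112) = 44041/(-8805) = 44041*(-1/8805) = -44041/8805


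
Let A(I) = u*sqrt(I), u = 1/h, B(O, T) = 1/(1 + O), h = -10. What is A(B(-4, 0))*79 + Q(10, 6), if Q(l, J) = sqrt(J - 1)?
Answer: sqrt(5) - 79*I*sqrt(3)/30 ≈ 2.2361 - 4.5611*I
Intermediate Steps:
Q(l, J) = sqrt(-1 + J)
u = -1/10 (u = 1/(-10) = -1/10 ≈ -0.10000)
A(I) = -sqrt(I)/10
A(B(-4, 0))*79 + Q(10, 6) = -I*sqrt(3)/3/10*79 + sqrt(-1 + 6) = -I*sqrt(3)/3/10*79 + sqrt(5) = -I*sqrt(3)/30*79 + sqrt(5) = -79*I*sqrt(3)/30 + sqrt(5) = sqrt(5) - 79*I*sqrt(3)/30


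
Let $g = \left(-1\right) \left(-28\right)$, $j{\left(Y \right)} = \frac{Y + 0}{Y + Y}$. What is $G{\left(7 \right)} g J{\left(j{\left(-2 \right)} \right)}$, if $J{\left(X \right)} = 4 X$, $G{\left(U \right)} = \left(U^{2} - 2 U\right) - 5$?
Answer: $1680$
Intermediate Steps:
$j{\left(Y \right)} = \frac{1}{2}$ ($j{\left(Y \right)} = \frac{Y}{2 Y} = Y \frac{1}{2 Y} = \frac{1}{2}$)
$G{\left(U \right)} = -5 + U^{2} - 2 U$
$g = 28$
$G{\left(7 \right)} g J{\left(j{\left(-2 \right)} \right)} = \left(-5 + 7^{2} - 14\right) 28 \cdot 4 \cdot \frac{1}{2} = \left(-5 + 49 - 14\right) 28 \cdot 2 = 30 \cdot 28 \cdot 2 = 840 \cdot 2 = 1680$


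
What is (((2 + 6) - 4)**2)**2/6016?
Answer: 2/47 ≈ 0.042553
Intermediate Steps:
(((2 + 6) - 4)**2)**2/6016 = ((8 - 4)**2)**2*(1/6016) = (4**2)**2*(1/6016) = 16**2*(1/6016) = 256*(1/6016) = 2/47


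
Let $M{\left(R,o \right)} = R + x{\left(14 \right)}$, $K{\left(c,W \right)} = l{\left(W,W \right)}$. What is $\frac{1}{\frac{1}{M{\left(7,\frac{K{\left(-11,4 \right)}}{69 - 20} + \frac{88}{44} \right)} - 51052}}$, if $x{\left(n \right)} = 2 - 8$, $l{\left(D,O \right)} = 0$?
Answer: $-51051$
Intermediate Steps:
$x{\left(n \right)} = -6$ ($x{\left(n \right)} = 2 - 8 = -6$)
$K{\left(c,W \right)} = 0$
$M{\left(R,o \right)} = -6 + R$ ($M{\left(R,o \right)} = R - 6 = -6 + R$)
$\frac{1}{\frac{1}{M{\left(7,\frac{K{\left(-11,4 \right)}}{69 - 20} + \frac{88}{44} \right)} - 51052}} = \frac{1}{\frac{1}{\left(-6 + 7\right) - 51052}} = \frac{1}{\frac{1}{1 - 51052}} = \frac{1}{\frac{1}{-51051}} = \frac{1}{- \frac{1}{51051}} = -51051$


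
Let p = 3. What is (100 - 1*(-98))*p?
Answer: 594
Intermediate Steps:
(100 - 1*(-98))*p = (100 - 1*(-98))*3 = (100 + 98)*3 = 198*3 = 594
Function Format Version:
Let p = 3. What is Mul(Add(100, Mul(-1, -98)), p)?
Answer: 594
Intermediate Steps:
Mul(Add(100, Mul(-1, -98)), p) = Mul(Add(100, Mul(-1, -98)), 3) = Mul(Add(100, 98), 3) = Mul(198, 3) = 594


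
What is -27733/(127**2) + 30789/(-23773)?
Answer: -1155892390/383434717 ≈ -3.0146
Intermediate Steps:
-27733/(127**2) + 30789/(-23773) = -27733/16129 + 30789*(-1/23773) = -27733*1/16129 - 30789/23773 = -27733/16129 - 30789/23773 = -1155892390/383434717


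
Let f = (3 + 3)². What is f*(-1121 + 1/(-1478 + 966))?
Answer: -5165577/128 ≈ -40356.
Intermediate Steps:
f = 36 (f = 6² = 36)
f*(-1121 + 1/(-1478 + 966)) = 36*(-1121 + 1/(-1478 + 966)) = 36*(-1121 + 1/(-512)) = 36*(-1121 - 1/512) = 36*(-573953/512) = -5165577/128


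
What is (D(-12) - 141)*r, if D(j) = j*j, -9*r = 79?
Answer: -79/3 ≈ -26.333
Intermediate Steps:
r = -79/9 (r = -⅑*79 = -79/9 ≈ -8.7778)
D(j) = j²
(D(-12) - 141)*r = ((-12)² - 141)*(-79/9) = (144 - 141)*(-79/9) = 3*(-79/9) = -79/3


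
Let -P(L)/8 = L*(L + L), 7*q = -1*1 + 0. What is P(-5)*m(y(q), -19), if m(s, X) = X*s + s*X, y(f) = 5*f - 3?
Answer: -395200/7 ≈ -56457.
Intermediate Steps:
q = -⅐ (q = (-1*1 + 0)/7 = (-1 + 0)/7 = (⅐)*(-1) = -⅐ ≈ -0.14286)
P(L) = -16*L² (P(L) = -8*L*(L + L) = -8*L*2*L = -16*L²)
y(f) = -3 + 5*f
m(s, X) = 2*X*s (m(s, X) = X*s + X*s = 2*X*s)
P(-5)*m(y(q), -19) = (-16*(-5)²)*(2*(-19)*(-3 + 5*(-⅐))) = (-16*25)*(2*(-19)*(-3 - 5/7)) = -800*(-19)*(-26)/7 = -400*988/7 = -395200/7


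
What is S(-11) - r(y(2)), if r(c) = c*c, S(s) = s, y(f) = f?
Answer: -15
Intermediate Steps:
r(c) = c**2
S(-11) - r(y(2)) = -11 - 1*2**2 = -11 - 1*4 = -11 - 4 = -15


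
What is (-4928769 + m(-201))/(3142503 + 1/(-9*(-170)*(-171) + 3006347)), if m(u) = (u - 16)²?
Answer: -3349707521140/2156320351663 ≈ -1.5534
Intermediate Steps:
m(u) = (-16 + u)²
(-4928769 + m(-201))/(3142503 + 1/(-9*(-170)*(-171) + 3006347)) = (-4928769 + (-16 - 201)²)/(3142503 + 1/(-9*(-170)*(-171) + 3006347)) = (-4928769 + (-217)²)/(3142503 + 1/(1530*(-171) + 3006347)) = (-4928769 + 47089)/(3142503 + 1/(-261630 + 3006347)) = -4881680/(3142503 + 1/2744717) = -4881680/8625281406652/2744717 = -4881680*2744717/8625281406652 = -3349707521140/2156320351663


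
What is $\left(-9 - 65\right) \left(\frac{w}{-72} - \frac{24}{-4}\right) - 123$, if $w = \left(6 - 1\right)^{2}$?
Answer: $- \frac{19487}{36} \approx -541.31$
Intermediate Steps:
$w = 25$ ($w = 5^{2} = 25$)
$\left(-9 - 65\right) \left(\frac{w}{-72} - \frac{24}{-4}\right) - 123 = \left(-9 - 65\right) \left(\frac{25}{-72} - \frac{24}{-4}\right) - 123 = - 74 \left(25 \left(- \frac{1}{72}\right) - -6\right) - 123 = - 74 \left(- \frac{25}{72} + 6\right) - 123 = \left(-74\right) \frac{407}{72} - 123 = - \frac{15059}{36} - 123 = - \frac{19487}{36}$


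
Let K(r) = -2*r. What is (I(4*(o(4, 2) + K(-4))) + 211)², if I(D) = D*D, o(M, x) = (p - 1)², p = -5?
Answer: 972628969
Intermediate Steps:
o(M, x) = 36 (o(M, x) = (-5 - 1)² = (-6)² = 36)
I(D) = D²
(I(4*(o(4, 2) + K(-4))) + 211)² = ((4*(36 - 2*(-4)))² + 211)² = ((4*(36 + 8))² + 211)² = ((4*44)² + 211)² = (176² + 211)² = (30976 + 211)² = 31187² = 972628969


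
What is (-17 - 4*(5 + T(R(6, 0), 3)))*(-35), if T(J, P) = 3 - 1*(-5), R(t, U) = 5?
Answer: 2415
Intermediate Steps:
T(J, P) = 8 (T(J, P) = 3 + 5 = 8)
(-17 - 4*(5 + T(R(6, 0), 3)))*(-35) = (-17 - 4*(5 + 8))*(-35) = (-17 - 4*13)*(-35) = (-17 - 52)*(-35) = -69*(-35) = 2415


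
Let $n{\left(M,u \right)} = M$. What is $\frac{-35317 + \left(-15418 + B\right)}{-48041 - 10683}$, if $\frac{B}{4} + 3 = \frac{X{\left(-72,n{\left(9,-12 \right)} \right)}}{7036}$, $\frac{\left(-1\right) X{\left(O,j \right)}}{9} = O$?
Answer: $\frac{89263325}{103295516} \approx 0.86415$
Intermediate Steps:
$X{\left(O,j \right)} = - 9 O$
$B = - \frac{20460}{1759}$ ($B = -12 + 4 \frac{\left(-9\right) \left(-72\right)}{7036} = -12 + 4 \cdot 648 \cdot \frac{1}{7036} = -12 + 4 \cdot \frac{162}{1759} = -12 + \frac{648}{1759} = - \frac{20460}{1759} \approx -11.632$)
$\frac{-35317 + \left(-15418 + B\right)}{-48041 - 10683} = \frac{-35317 - \frac{27140722}{1759}}{-48041 - 10683} = \frac{-35317 - \frac{27140722}{1759}}{-58724} = \left(- \frac{89263325}{1759}\right) \left(- \frac{1}{58724}\right) = \frac{89263325}{103295516}$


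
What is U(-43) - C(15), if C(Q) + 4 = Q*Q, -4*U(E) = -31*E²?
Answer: 56435/4 ≈ 14109.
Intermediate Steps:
U(E) = 31*E²/4 (U(E) = -(-31)*E²/4 = 31*E²/4)
C(Q) = -4 + Q² (C(Q) = -4 + Q*Q = -4 + Q²)
U(-43) - C(15) = (31/4)*(-43)² - (-4 + 15²) = (31/4)*1849 - (-4 + 225) = 57319/4 - 1*221 = 57319/4 - 221 = 56435/4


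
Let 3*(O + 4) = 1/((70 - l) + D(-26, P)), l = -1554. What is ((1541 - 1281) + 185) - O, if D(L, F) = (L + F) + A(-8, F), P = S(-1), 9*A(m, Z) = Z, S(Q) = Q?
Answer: 6453025/14372 ≈ 449.00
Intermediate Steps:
A(m, Z) = Z/9
P = -1
D(L, F) = L + 10*F/9 (D(L, F) = (L + F) + F/9 = (F + L) + F/9 = L + 10*F/9)
O = -57485/14372 (O = -4 + 1/(3*((70 - 1*(-1554)) + (-26 + (10/9)*(-1)))) = -4 + 1/(3*((70 + 1554) + (-26 - 10/9))) = -4 + 1/(3*(1624 - 244/9)) = -4 + 1/(3*(14372/9)) = -4 + (⅓)*(9/14372) = -4 + 3/14372 = -57485/14372 ≈ -3.9998)
((1541 - 1281) + 185) - O = ((1541 - 1281) + 185) - 1*(-57485/14372) = (260 + 185) + 57485/14372 = 445 + 57485/14372 = 6453025/14372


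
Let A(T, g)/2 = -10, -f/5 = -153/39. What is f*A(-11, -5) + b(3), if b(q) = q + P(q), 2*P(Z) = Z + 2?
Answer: -10057/26 ≈ -386.81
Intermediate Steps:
f = 255/13 (f = -(-765)/39 = -5*(-51/13) = 255/13 ≈ 19.615)
A(T, g) = -20 (A(T, g) = 2*(-10) = -20)
P(Z) = 1 + Z/2 (P(Z) = (Z + 2)/2 = (2 + Z)/2 = 1 + Z/2)
b(q) = 1 + 3*q/2 (b(q) = q + (1 + q/2) = 1 + 3*q/2)
f*A(-11, -5) + b(3) = (255/13)*(-20) + (1 + (3/2)*3) = -5100/13 + (1 + 9/2) = -5100/13 + 11/2 = -10057/26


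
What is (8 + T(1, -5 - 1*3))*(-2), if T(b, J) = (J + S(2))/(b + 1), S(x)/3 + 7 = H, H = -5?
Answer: 28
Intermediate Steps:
S(x) = -36 (S(x) = -21 + 3*(-5) = -21 - 15 = -36)
T(b, J) = (-36 + J)/(1 + b) (T(b, J) = (J - 36)/(b + 1) = (-36 + J)/(1 + b))
(8 + T(1, -5 - 1*3))*(-2) = (8 + (-36 + (-5 - 1*3))/(1 + 1))*(-2) = (8 + (-36 + (-5 - 3))/2)*(-2) = (8 + (-36 - 8)/2)*(-2) = (8 + (½)*(-44))*(-2) = (8 - 22)*(-2) = -14*(-2) = 28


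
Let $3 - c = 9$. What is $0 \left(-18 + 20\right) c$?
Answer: $0$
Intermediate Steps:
$c = -6$ ($c = 3 - 9 = -6$)
$0 \left(-18 + 20\right) c = 0 \left(-18 + 20\right) \left(-6\right) = 0 \cdot 2 \left(-6\right) = 0 \left(-6\right) = 0$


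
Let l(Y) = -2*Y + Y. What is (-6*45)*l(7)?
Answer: 1890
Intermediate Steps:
l(Y) = -Y
(-6*45)*l(7) = (-6*45)*(-1*7) = -270*(-7) = 1890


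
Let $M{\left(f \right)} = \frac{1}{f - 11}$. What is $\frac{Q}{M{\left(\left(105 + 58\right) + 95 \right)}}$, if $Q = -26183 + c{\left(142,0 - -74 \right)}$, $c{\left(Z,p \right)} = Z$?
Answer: $-6432127$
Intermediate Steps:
$M{\left(f \right)} = \frac{1}{-11 + f}$
$Q = -26041$ ($Q = -26183 + 142 = -26041$)
$\frac{Q}{M{\left(\left(105 + 58\right) + 95 \right)}} = - \frac{26041}{\frac{1}{-11 + \left(\left(105 + 58\right) + 95\right)}} = - \frac{26041}{\frac{1}{-11 + \left(163 + 95\right)}} = - \frac{26041}{\frac{1}{-11 + 258}} = - \frac{26041}{\frac{1}{247}} = - 26041 \frac{1}{\frac{1}{247}} = \left(-26041\right) 247 = -6432127$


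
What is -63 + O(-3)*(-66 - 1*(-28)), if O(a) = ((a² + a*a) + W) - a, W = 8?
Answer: -1165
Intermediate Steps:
O(a) = 8 - a + 2*a² (O(a) = ((a² + a*a) + 8) - a = ((a² + a²) + 8) - a = (2*a² + 8) - a = (8 + 2*a²) - a = 8 - a + 2*a²)
-63 + O(-3)*(-66 - 1*(-28)) = -63 + (8 - 1*(-3) + 2*(-3)²)*(-66 - 1*(-28)) = -63 + (8 + 3 + 2*9)*(-66 + 28) = -63 + (8 + 3 + 18)*(-38) = -63 + 29*(-38) = -63 - 1102 = -1165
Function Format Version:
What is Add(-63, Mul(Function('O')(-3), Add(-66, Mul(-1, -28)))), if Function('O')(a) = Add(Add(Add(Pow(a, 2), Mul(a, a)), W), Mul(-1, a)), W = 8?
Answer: -1165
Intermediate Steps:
Function('O')(a) = Add(8, Mul(-1, a), Mul(2, Pow(a, 2))) (Function('O')(a) = Add(Add(Add(Pow(a, 2), Mul(a, a)), 8), Mul(-1, a)) = Add(Add(Add(Pow(a, 2), Pow(a, 2)), 8), Mul(-1, a)) = Add(Add(Mul(2, Pow(a, 2)), 8), Mul(-1, a)) = Add(Add(8, Mul(2, Pow(a, 2))), Mul(-1, a)) = Add(8, Mul(-1, a), Mul(2, Pow(a, 2))))
Add(-63, Mul(Function('O')(-3), Add(-66, Mul(-1, -28)))) = Add(-63, Mul(Add(8, Mul(-1, -3), Mul(2, Pow(-3, 2))), Add(-66, Mul(-1, -28)))) = Add(-63, Mul(Add(8, 3, Mul(2, 9)), Add(-66, 28))) = Add(-63, Mul(Add(8, 3, 18), -38)) = Add(-63, Mul(29, -38)) = Add(-63, -1102) = -1165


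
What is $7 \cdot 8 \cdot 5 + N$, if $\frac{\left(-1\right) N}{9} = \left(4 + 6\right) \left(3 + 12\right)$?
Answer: $-1070$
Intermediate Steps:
$N = -1350$ ($N = - 9 \left(4 + 6\right) \left(3 + 12\right) = - 9 \cdot 10 \cdot 15 = \left(-9\right) 150 = -1350$)
$7 \cdot 8 \cdot 5 + N = 7 \cdot 8 \cdot 5 - 1350 = 56 \cdot 5 - 1350 = 280 - 1350 = -1070$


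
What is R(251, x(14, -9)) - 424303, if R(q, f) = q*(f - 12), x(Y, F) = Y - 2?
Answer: -424303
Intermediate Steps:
x(Y, F) = -2 + Y
R(q, f) = q*(-12 + f)
R(251, x(14, -9)) - 424303 = 251*(-12 + (-2 + 14)) - 424303 = 251*(-12 + 12) - 424303 = 251*0 - 424303 = 0 - 424303 = -424303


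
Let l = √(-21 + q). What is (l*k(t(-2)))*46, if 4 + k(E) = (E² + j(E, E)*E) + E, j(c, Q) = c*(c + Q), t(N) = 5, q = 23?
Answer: 12696*√2 ≈ 17955.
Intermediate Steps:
l = √2 (l = √(-21 + 23) = √2 ≈ 1.4142)
j(c, Q) = c*(Q + c)
k(E) = -4 + E + E² + 2*E³ (k(E) = -4 + ((E² + (E*(E + E))*E) + E) = -4 + ((E² + (E*(2*E))*E) + E) = -4 + ((E² + (2*E²)*E) + E) = -4 + ((E² + 2*E³) + E) = -4 + (E + E² + 2*E³) = -4 + E + E² + 2*E³)
(l*k(t(-2)))*46 = (√2*(-4 + 5 + 5² + 2*5³))*46 = (√2*(-4 + 5 + 25 + 2*125))*46 = (√2*(-4 + 5 + 25 + 250))*46 = (√2*276)*46 = (276*√2)*46 = 12696*√2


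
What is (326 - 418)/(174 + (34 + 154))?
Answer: -46/181 ≈ -0.25414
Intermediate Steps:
(326 - 418)/(174 + (34 + 154)) = -92/(174 + 188) = -92/362 = -92*1/362 = -46/181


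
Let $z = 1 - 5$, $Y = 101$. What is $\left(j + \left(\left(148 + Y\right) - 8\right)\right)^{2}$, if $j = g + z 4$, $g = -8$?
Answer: $47089$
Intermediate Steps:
$z = -4$
$j = -24$ ($j = -8 - 16 = -24$)
$\left(j + \left(\left(148 + Y\right) - 8\right)\right)^{2} = \left(-24 + \left(\left(148 + 101\right) - 8\right)\right)^{2} = \left(-24 + \left(249 - 8\right)\right)^{2} = \left(-24 + 241\right)^{2} = 217^{2} = 47089$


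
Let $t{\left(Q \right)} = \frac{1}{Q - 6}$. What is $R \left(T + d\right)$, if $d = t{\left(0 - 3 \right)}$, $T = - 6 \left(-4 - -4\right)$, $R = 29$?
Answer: $- \frac{29}{9} \approx -3.2222$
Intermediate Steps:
$t{\left(Q \right)} = \frac{1}{-6 + Q}$
$T = 0$ ($T = - 6 \left(-4 + 4\right) = \left(-6\right) 0 = 0$)
$d = - \frac{1}{9}$ ($d = \frac{1}{-6 + \left(0 - 3\right)} = \frac{1}{-6 - 3} = \frac{1}{-9} = - \frac{1}{9} \approx -0.11111$)
$R \left(T + d\right) = 29 \left(0 - \frac{1}{9}\right) = 29 \left(- \frac{1}{9}\right) = - \frac{29}{9}$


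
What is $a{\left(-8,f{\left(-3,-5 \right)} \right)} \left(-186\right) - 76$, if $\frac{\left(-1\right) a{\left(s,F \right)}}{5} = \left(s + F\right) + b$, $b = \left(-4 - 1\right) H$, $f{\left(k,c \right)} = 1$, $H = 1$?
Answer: $-11236$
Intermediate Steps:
$b = -5$ ($b = \left(-4 - 1\right) 1 = \left(-5\right) 1 = -5$)
$a{\left(s,F \right)} = 25 - 5 F - 5 s$ ($a{\left(s,F \right)} = - 5 \left(\left(s + F\right) - 5\right) = - 5 \left(\left(F + s\right) - 5\right) = - 5 \left(-5 + F + s\right) = 25 - 5 F - 5 s$)
$a{\left(-8,f{\left(-3,-5 \right)} \right)} \left(-186\right) - 76 = \left(25 - 5 - -40\right) \left(-186\right) - 76 = \left(25 - 5 + 40\right) \left(-186\right) - 76 = 60 \left(-186\right) - 76 = -11160 - 76 = -11236$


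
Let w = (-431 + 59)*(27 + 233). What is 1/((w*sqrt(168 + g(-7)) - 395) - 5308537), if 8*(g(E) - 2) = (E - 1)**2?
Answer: -442411/2209967665452 + 2015*sqrt(178)/552491916363 ≈ -1.5153e-7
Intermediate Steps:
w = -96720 (w = -372*260 = -96720)
g(E) = 2 + (-1 + E)**2/8 (g(E) = 2 + (E - 1)**2/8 = 2 + (-1 + E)**2/8)
1/((w*sqrt(168 + g(-7)) - 395) - 5308537) = 1/((-96720*sqrt(168 + (2 + (-1 - 7)**2/8)) - 395) - 5308537) = 1/((-96720*sqrt(168 + (2 + (1/8)*(-8)**2)) - 395) - 5308537) = 1/((-96720*sqrt(168 + (2 + (1/8)*64)) - 395) - 5308537) = 1/((-96720*sqrt(168 + (2 + 8)) - 395) - 5308537) = 1/((-96720*sqrt(168 + 10) - 395) - 5308537) = 1/((-96720*sqrt(178) - 395) - 5308537) = 1/((-395 - 96720*sqrt(178)) - 5308537) = 1/(-5308932 - 96720*sqrt(178))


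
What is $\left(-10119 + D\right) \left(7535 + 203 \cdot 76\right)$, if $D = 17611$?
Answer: $172038796$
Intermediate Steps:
$\left(-10119 + D\right) \left(7535 + 203 \cdot 76\right) = \left(-10119 + 17611\right) \left(7535 + 203 \cdot 76\right) = 7492 \left(7535 + 15428\right) = 7492 \cdot 22963 = 172038796$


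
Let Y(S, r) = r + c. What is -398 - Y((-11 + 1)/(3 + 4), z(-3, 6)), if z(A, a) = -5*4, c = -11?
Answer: -367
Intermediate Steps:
z(A, a) = -20
Y(S, r) = -11 + r (Y(S, r) = r - 11 = -11 + r)
-398 - Y((-11 + 1)/(3 + 4), z(-3, 6)) = -398 - (-11 - 20) = -398 - 1*(-31) = -398 + 31 = -367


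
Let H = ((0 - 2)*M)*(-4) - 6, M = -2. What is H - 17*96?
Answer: -1654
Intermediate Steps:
H = -22 (H = ((0 - 2)*(-2))*(-4) - 6 = -2*(-2)*(-4) - 6 = 4*(-4) - 6 = -16 - 6 = -22)
H - 17*96 = -22 - 17*96 = -22 - 1632 = -1654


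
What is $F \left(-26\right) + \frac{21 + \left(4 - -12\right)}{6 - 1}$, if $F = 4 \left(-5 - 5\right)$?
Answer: $\frac{5237}{5} \approx 1047.4$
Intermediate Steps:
$F = -40$ ($F = 4 \left(-10\right) = -40$)
$F \left(-26\right) + \frac{21 + \left(4 - -12\right)}{6 - 1} = \left(-40\right) \left(-26\right) + \frac{21 + \left(4 - -12\right)}{6 - 1} = 1040 + \frac{21 + \left(4 + 12\right)}{5} = 1040 + \left(21 + 16\right) \frac{1}{5} = 1040 + 37 \cdot \frac{1}{5} = 1040 + \frac{37}{5} = \frac{5237}{5}$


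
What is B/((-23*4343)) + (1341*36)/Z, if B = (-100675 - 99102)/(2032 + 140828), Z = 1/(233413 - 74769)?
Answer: 109290708477656629537/14270142540 ≈ 7.6587e+9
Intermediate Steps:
Z = 1/158644 ≈ 6.3034e-6
B = -199777/142860 ≈ -1.3984
B/((-23*4343)) + (1341*36)/Z = -199777/(142860*((-23*4343))) + (1341*36)/(1/158644) = -199777/142860/(-99889) + 48276*158644 = -199777/142860*(-1/99889) + 7658697744 = 199777/14270142540 + 7658697744 = 109290708477656629537/14270142540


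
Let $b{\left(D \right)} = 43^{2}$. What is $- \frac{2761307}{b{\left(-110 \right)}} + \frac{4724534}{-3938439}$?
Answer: $- \frac{10883974843139}{7282173711} \approx -1494.6$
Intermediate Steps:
$b{\left(D \right)} = 1849$
$- \frac{2761307}{b{\left(-110 \right)}} + \frac{4724534}{-3938439} = - \frac{2761307}{1849} + \frac{4724534}{-3938439} = \left(-2761307\right) \frac{1}{1849} + 4724534 \left(- \frac{1}{3938439}\right) = - \frac{2761307}{1849} - \frac{4724534}{3938439} = - \frac{10883974843139}{7282173711}$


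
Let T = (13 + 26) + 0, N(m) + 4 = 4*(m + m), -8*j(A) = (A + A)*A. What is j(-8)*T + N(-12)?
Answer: -724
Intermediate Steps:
j(A) = -A²/4 (j(A) = -(A + A)*A/8 = -2*A*A/8 = -A²/4)
N(m) = -4 + 8*m (N(m) = -4 + 4*(m + m) = -4 + 4*(2*m) = -4 + 8*m)
T = 39 (T = 39 + 0 = 39)
j(-8)*T + N(-12) = -¼*(-8)²*39 + (-4 + 8*(-12)) = -¼*64*39 + (-4 - 96) = -16*39 - 100 = -624 - 100 = -724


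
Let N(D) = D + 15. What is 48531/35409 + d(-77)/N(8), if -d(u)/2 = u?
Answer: 2189733/271469 ≈ 8.0662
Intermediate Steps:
N(D) = 15 + D
d(u) = -2*u
48531/35409 + d(-77)/N(8) = 48531/35409 + (-2*(-77))/(15 + 8) = 48531*(1/35409) + 154/23 = 16177/11803 + 154*(1/23) = 16177/11803 + 154/23 = 2189733/271469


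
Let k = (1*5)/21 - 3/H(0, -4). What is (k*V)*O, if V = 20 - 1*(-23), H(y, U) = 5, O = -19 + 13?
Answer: 3268/35 ≈ 93.371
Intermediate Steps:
O = -6
k = -38/105 (k = (1*5)/21 - 3/5 = 5*(1/21) - 3*⅕ = 5/21 - ⅗ = -38/105 ≈ -0.36190)
V = 43 (V = 20 + 23 = 43)
(k*V)*O = -38/105*43*(-6) = -1634/105*(-6) = 3268/35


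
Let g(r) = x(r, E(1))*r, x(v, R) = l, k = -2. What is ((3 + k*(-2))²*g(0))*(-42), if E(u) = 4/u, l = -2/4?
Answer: 0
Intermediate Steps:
l = -½ (l = -2*¼ = -½ ≈ -0.50000)
x(v, R) = -½
g(r) = -r/2
((3 + k*(-2))²*g(0))*(-42) = ((3 - 2*(-2))²*(-½*0))*(-42) = ((3 + 4)²*0)*(-42) = (7²*0)*(-42) = (49*0)*(-42) = 0*(-42) = 0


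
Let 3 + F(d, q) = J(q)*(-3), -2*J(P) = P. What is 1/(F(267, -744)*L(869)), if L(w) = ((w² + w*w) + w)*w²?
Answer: -1/1276994415054369 ≈ -7.8309e-16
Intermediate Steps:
J(P) = -P/2
L(w) = w²*(w + 2*w²) (L(w) = ((w² + w²) + w)*w² = (2*w² + w)*w² = (w + 2*w²)*w² = w²*(w + 2*w²))
F(d, q) = -3 + 3*q/2 (F(d, q) = -3 - q/2*(-3) = -3 + 3*q/2)
1/(F(267, -744)*L(869)) = 1/((-3 + (3/2)*(-744))*((869³*(1 + 2*869)))) = 1/((-3 - 1116)*((656234909*(1 + 1738)))) = 1/((-1119)*((656234909*1739))) = -1/1119/1141192506751 = -1/1119*1/1141192506751 = -1/1276994415054369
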